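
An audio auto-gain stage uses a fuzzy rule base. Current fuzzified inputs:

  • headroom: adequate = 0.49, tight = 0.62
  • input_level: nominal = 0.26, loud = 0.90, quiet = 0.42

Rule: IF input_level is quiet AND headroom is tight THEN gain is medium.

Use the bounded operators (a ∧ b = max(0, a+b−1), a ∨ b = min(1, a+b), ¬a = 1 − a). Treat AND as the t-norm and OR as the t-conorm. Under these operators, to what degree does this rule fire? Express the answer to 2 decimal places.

firing strength: quiet=0.42, tight=0.62; AND[max(0, a+b−1)] → w = 0.04

0.04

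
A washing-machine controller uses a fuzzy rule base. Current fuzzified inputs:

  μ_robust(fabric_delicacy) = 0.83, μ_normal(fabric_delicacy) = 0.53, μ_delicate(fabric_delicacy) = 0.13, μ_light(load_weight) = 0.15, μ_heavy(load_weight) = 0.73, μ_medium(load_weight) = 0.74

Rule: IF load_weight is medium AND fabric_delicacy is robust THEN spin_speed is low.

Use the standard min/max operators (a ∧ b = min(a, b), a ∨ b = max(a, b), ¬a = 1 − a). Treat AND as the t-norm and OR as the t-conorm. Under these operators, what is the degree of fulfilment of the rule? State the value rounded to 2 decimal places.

firing strength: medium=0.74, robust=0.83; AND[min(a, b)] → w = 0.74

0.74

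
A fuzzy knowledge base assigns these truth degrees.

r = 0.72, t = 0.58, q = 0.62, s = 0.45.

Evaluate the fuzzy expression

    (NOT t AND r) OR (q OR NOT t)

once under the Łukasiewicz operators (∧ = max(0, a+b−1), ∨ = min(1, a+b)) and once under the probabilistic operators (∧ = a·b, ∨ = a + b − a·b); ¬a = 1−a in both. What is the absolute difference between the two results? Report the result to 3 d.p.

Under Łukasiewicz:
  NOT t = 1 − 0.58 = 0.42
  NOT t AND r = max(0, a+b−1) on (0.42, 0.72) = 0.14
  NOT t = 1 − 0.58 = 0.42
  q OR NOT t = min(1, a+b) on (0.62, 0.42) = 1.00
  (NOT t AND r) OR (q OR NOT t) = min(1, a+b) on (0.14, 1.00) = 1.00
  → value = 1.0000
Under probabilistic:
  NOT t = 1 − 0.5800 = 0.4200
  NOT t AND r = a·b on (0.4200, 0.7200) = 0.3024
  NOT t = 1 − 0.5800 = 0.4200
  q OR NOT t = a + b − a·b on (0.6200, 0.4200) = 0.7796
  (NOT t AND r) OR (q OR NOT t) = a + b − a·b on (0.3024, 0.7796) = 0.8462
  → value = 0.8462
|1.0000 − 0.8462| = 0.154

0.154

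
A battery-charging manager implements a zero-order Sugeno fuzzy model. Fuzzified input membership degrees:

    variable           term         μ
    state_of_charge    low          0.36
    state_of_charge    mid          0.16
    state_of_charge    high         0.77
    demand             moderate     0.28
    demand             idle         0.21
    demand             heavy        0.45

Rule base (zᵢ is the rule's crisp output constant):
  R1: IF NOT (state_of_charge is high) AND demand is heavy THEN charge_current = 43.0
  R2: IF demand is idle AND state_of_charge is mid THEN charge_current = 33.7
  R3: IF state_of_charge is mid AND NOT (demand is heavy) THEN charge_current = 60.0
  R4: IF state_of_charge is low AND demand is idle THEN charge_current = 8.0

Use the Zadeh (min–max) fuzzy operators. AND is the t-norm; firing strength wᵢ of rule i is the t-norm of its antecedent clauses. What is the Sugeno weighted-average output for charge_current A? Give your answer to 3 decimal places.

34.950

R1 (z=43.0): ¬high=1−0.77=0.23, heavy=0.45; AND[min(a, b)] → w = 0.23
R2 (z=33.7): idle=0.21, mid=0.16; AND[min(a, b)] → w = 0.16
R3 (z=60.0): mid=0.16, ¬heavy=1−0.45=0.55; AND[min(a, b)] → w = 0.16
R4 (z=8.0): low=0.36, idle=0.21; AND[min(a, b)] → w = 0.21
Weighted average = (0.23·43.0 + 0.16·33.7 + 0.16·60.0 + 0.21·8.0) / (0.23 + 0.16 + 0.16 + 0.21)
  = 26.5620 / 0.7600 = 34.950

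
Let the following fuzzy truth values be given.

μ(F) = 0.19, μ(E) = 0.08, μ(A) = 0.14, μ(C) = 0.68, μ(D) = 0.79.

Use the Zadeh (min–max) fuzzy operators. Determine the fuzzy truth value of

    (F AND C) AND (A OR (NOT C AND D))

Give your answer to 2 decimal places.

F AND C = min(a, b) on (0.19, 0.68) = 0.19
NOT C = 1 − 0.68 = 0.32
NOT C AND D = min(a, b) on (0.32, 0.79) = 0.32
A OR (NOT C AND D) = max(a, b) on (0.14, 0.32) = 0.32
(F AND C) AND (A OR (NOT C AND D)) = min(a, b) on (0.19, 0.32) = 0.19

0.19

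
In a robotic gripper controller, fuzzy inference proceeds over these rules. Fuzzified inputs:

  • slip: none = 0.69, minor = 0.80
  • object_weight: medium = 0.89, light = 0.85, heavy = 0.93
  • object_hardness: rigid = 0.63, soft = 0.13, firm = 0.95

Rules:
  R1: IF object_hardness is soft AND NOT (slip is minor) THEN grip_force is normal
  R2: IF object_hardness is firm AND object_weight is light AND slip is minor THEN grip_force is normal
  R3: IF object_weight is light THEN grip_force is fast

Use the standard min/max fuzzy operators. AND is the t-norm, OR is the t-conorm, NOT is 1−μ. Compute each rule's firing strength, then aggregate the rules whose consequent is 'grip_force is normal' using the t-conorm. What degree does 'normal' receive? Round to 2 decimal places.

R1: soft=0.13, ¬minor=1−0.80=0.20; AND[min(a, b)] → w = 0.13
R2: firm=0.95, light=0.85, minor=0.80; AND[min(a, b)] → w = 0.80
R3: light=0.85 → w = 0.85
Rules with consequent 'normal': {R1, R2} → strengths 0.13, 0.80
Aggregate via t-conorm [max(a, b)]: 0.80

0.80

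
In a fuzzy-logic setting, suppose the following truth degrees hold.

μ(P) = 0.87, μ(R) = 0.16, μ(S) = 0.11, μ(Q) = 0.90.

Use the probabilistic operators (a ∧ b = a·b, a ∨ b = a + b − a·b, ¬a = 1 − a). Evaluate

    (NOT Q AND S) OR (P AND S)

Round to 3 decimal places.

0.106

NOT Q = 1 − 0.9000 = 0.1000
NOT Q AND S = a·b on (0.1000, 0.1100) = 0.0110
P AND S = a·b on (0.8700, 0.1100) = 0.0957
(NOT Q AND S) OR (P AND S) = a + b − a·b on (0.0110, 0.0957) = 0.1056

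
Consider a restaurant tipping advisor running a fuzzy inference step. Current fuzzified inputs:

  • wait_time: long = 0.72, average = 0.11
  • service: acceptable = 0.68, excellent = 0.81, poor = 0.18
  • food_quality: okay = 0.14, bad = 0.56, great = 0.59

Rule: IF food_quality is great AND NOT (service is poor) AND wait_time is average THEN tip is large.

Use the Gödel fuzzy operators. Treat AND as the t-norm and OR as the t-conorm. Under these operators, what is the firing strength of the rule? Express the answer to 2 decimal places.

firing strength: great=0.59, ¬poor=1−0.18=0.82, average=0.11; AND[min(a, b)] → w = 0.11

0.11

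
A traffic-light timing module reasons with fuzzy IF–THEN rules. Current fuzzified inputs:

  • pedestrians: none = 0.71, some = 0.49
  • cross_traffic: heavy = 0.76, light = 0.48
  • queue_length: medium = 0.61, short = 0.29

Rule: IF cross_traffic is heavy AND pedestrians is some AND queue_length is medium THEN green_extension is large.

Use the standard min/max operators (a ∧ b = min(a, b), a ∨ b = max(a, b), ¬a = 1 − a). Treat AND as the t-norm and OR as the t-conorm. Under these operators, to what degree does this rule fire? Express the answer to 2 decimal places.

0.49

firing strength: heavy=0.76, some=0.49, medium=0.61; AND[min(a, b)] → w = 0.49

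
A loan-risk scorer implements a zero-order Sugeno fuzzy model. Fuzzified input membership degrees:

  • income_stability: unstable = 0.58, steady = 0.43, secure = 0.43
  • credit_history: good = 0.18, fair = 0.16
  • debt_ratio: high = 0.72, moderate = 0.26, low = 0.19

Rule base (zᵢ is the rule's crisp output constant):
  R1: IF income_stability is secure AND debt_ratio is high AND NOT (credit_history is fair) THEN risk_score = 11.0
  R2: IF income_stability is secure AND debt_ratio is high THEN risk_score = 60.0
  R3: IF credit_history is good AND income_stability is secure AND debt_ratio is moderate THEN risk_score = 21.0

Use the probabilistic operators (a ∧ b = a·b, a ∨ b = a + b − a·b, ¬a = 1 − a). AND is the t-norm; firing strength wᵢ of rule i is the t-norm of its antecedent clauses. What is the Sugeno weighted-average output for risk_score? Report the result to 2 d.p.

R1 (z=11.0): secure=0.43, high=0.72, ¬fair=1−0.16=0.84; AND[a·b] → w = 0.2601
R2 (z=60.0): secure=0.43, high=0.72; AND[a·b] → w = 0.3096
R3 (z=21.0): good=0.18, secure=0.43, moderate=0.26; AND[a·b] → w = 0.0201
Weighted average = (0.2601·11.0 + 0.3096·60.0 + 0.0201·21.0) / (0.2601 + 0.3096 + 0.0201)
  = 21.8593 / 0.5898 = 37.06

37.06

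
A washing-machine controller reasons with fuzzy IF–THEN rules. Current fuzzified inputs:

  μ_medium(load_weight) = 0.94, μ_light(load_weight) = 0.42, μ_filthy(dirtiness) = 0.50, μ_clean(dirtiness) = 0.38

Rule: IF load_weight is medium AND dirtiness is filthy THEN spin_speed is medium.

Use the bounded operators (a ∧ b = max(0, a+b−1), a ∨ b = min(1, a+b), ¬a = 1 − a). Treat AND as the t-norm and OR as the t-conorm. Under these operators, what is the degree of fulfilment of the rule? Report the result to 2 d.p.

0.44

firing strength: medium=0.94, filthy=0.50; AND[max(0, a+b−1)] → w = 0.44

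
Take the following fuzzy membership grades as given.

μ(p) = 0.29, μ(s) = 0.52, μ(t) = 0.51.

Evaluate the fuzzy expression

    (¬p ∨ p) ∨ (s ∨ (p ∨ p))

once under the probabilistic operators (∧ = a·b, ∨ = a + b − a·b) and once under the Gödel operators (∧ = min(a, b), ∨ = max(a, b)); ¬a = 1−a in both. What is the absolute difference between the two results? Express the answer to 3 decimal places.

Under probabilistic:
  ¬p = 1 − 0.2900 = 0.7100
  ¬p ∨ p = a + b − a·b on (0.7100, 0.2900) = 0.7941
  p ∨ p = a + b − a·b on (0.2900, 0.2900) = 0.4959
  s ∨ (p ∨ p) = a + b − a·b on (0.5200, 0.4959) = 0.7580
  (¬p ∨ p) ∨ (s ∨ (p ∨ p)) = a + b − a·b on (0.7941, 0.7580) = 0.9502
  → value = 0.9502
Under Gödel:
  ¬p = 1 − 0.29 = 0.71
  ¬p ∨ p = max(a, b) on (0.71, 0.29) = 0.71
  p ∨ p = max(a, b) on (0.29, 0.29) = 0.29
  s ∨ (p ∨ p) = max(a, b) on (0.52, 0.29) = 0.52
  (¬p ∨ p) ∨ (s ∨ (p ∨ p)) = max(a, b) on (0.71, 0.52) = 0.71
  → value = 0.7100
|0.9502 − 0.7100| = 0.240

0.240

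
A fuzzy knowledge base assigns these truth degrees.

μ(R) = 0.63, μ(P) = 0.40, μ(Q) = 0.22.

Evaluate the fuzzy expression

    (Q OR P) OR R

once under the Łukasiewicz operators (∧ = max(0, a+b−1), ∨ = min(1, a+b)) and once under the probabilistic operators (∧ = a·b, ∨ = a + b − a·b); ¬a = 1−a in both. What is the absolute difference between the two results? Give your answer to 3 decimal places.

0.173

Under Łukasiewicz:
  Q OR P = min(1, a+b) on (0.22, 0.40) = 0.62
  (Q OR P) OR R = min(1, a+b) on (0.62, 0.63) = 1.00
  → value = 1.0000
Under probabilistic:
  Q OR P = a + b − a·b on (0.2200, 0.4000) = 0.5320
  (Q OR P) OR R = a + b − a·b on (0.5320, 0.6300) = 0.8268
  → value = 0.8268
|1.0000 − 0.8268| = 0.173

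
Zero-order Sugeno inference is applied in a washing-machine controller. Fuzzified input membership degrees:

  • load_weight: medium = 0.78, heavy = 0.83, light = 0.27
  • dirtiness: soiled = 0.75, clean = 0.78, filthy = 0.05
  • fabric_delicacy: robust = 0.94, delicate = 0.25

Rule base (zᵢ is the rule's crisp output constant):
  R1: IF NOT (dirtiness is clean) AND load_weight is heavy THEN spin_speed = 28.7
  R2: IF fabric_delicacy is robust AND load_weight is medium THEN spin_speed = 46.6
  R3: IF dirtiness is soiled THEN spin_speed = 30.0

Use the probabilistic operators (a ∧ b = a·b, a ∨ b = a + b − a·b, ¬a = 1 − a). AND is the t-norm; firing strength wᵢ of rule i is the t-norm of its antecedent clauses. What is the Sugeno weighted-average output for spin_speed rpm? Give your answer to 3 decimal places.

R1 (z=28.7): ¬clean=1−0.78=0.22, heavy=0.83; AND[a·b] → w = 0.1826
R2 (z=46.6): robust=0.94, medium=0.78; AND[a·b] → w = 0.7332
R3 (z=30.0): soiled=0.75 → w = 0.7500
Weighted average = (0.1826·28.7 + 0.7332·46.6 + 0.7500·30.0) / (0.1826 + 0.7332 + 0.7500)
  = 61.9077 / 1.6658 = 37.164

37.164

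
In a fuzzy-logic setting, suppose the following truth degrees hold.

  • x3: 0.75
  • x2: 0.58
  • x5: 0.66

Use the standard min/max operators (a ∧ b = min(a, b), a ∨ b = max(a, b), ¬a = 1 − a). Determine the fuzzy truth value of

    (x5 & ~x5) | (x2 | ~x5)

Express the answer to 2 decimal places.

~x5 = 1 − 0.66 = 0.34
x5 & ~x5 = min(a, b) on (0.66, 0.34) = 0.34
~x5 = 1 − 0.66 = 0.34
x2 | ~x5 = max(a, b) on (0.58, 0.34) = 0.58
(x5 & ~x5) | (x2 | ~x5) = max(a, b) on (0.34, 0.58) = 0.58

0.58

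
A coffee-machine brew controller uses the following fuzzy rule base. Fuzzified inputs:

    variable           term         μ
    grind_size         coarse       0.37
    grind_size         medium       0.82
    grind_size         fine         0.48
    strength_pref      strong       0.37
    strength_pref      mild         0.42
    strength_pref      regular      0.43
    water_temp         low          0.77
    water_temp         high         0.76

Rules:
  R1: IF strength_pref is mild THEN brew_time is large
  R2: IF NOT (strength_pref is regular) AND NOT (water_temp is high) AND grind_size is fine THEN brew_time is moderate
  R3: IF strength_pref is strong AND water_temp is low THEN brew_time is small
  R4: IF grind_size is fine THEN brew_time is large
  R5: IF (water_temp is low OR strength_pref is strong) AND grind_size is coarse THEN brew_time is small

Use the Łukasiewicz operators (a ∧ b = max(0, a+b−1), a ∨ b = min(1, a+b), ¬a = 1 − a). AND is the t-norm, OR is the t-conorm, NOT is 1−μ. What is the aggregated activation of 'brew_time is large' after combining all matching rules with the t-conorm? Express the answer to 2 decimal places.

0.90

R1: mild=0.42 → w = 0.42
R2: ¬regular=1−0.43=0.57, ¬high=1−0.76=0.24, fine=0.48; AND[max(0, a+b−1)] → w = 0.00
R3: strong=0.37, low=0.77; AND[max(0, a+b−1)] → w = 0.14
R4: fine=0.48 → w = 0.48
R5: (low=0.77 OR strong=0.37) = 1.00; AND[max(0, a+b−1)] with coarse=0.37 → w = 0.37
Rules with consequent 'large': {R1, R4} → strengths 0.42, 0.48
Aggregate via t-conorm [min(1, a+b)]: 0.90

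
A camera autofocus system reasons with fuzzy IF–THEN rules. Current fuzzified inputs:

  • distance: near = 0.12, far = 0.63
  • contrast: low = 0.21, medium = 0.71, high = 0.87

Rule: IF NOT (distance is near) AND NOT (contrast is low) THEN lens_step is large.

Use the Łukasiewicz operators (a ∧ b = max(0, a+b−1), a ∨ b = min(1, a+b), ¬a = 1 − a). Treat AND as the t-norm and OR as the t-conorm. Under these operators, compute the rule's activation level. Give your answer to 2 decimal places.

0.67

firing strength: ¬near=1−0.12=0.88, ¬low=1−0.21=0.79; AND[max(0, a+b−1)] → w = 0.67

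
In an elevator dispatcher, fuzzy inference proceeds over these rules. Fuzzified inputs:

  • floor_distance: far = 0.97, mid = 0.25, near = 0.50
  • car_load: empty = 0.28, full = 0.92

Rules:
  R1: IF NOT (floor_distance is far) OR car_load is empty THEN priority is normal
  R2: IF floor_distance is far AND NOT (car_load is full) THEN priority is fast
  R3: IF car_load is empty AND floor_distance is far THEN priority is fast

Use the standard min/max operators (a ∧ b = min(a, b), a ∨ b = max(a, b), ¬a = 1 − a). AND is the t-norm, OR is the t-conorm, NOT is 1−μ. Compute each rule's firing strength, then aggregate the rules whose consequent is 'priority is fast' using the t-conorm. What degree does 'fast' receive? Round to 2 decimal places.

R1: ¬far=1−0.97=0.03, empty=0.28; OR[max(a, b)] → w = 0.28
R2: far=0.97, ¬full=1−0.92=0.08; AND[min(a, b)] → w = 0.08
R3: empty=0.28, far=0.97; AND[min(a, b)] → w = 0.28
Rules with consequent 'fast': {R2, R3} → strengths 0.08, 0.28
Aggregate via t-conorm [max(a, b)]: 0.28

0.28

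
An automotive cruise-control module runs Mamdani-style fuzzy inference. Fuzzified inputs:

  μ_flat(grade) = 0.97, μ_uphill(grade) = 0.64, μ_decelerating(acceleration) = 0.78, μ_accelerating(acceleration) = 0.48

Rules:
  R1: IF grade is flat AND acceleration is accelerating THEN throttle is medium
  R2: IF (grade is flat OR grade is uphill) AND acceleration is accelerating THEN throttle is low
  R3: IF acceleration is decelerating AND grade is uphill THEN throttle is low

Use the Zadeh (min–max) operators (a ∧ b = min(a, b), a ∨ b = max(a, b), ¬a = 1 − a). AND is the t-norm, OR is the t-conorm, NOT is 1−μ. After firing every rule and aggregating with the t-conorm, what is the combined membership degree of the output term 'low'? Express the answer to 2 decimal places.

R1: flat=0.97, accelerating=0.48; AND[min(a, b)] → w = 0.48
R2: (flat=0.97 OR uphill=0.64) = 0.97; AND[min(a, b)] with accelerating=0.48 → w = 0.48
R3: decelerating=0.78, uphill=0.64; AND[min(a, b)] → w = 0.64
Rules with consequent 'low': {R2, R3} → strengths 0.48, 0.64
Aggregate via t-conorm [max(a, b)]: 0.64

0.64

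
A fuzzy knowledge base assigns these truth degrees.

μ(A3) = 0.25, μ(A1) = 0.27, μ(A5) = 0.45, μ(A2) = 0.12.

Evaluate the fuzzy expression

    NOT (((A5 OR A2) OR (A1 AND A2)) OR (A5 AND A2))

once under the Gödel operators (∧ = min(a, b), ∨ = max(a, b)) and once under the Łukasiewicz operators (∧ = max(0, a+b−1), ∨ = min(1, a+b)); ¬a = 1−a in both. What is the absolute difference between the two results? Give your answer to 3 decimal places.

0.120

Under Gödel:
  A5 OR A2 = max(a, b) on (0.45, 0.12) = 0.45
  A1 AND A2 = min(a, b) on (0.27, 0.12) = 0.12
  (A5 OR A2) OR (A1 AND A2) = max(a, b) on (0.45, 0.12) = 0.45
  A5 AND A2 = min(a, b) on (0.45, 0.12) = 0.12
  ((A5 OR A2) OR (A1 AND A2)) OR (A5 AND A2) = max(a, b) on (0.45, 0.12) = 0.45
  NOT (((A5 OR A2) OR (A1 AND A2)) OR (A5 AND A2)) = 1 − 0.45 = 0.55
  → value = 0.5500
Under Łukasiewicz:
  A5 OR A2 = min(1, a+b) on (0.45, 0.12) = 0.57
  A1 AND A2 = max(0, a+b−1) on (0.27, 0.12) = 0.00
  (A5 OR A2) OR (A1 AND A2) = min(1, a+b) on (0.57, 0.00) = 0.57
  A5 AND A2 = max(0, a+b−1) on (0.45, 0.12) = 0.00
  ((A5 OR A2) OR (A1 AND A2)) OR (A5 AND A2) = min(1, a+b) on (0.57, 0.00) = 0.57
  NOT (((A5 OR A2) OR (A1 AND A2)) OR (A5 AND A2)) = 1 − 0.57 = 0.43
  → value = 0.4300
|0.5500 − 0.4300| = 0.120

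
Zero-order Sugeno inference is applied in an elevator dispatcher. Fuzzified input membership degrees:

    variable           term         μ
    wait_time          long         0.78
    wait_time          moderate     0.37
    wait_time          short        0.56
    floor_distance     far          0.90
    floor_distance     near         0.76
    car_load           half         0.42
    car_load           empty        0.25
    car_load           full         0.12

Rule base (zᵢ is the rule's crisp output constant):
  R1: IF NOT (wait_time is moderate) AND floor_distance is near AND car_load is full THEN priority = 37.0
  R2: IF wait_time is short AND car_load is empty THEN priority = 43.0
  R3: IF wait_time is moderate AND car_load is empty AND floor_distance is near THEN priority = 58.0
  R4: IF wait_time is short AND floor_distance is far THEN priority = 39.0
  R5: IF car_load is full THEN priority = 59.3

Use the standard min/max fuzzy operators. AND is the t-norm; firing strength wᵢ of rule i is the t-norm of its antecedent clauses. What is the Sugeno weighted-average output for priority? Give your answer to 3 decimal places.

R1 (z=37.0): ¬moderate=1−0.37=0.63, near=0.76, full=0.12; AND[min(a, b)] → w = 0.12
R2 (z=43.0): short=0.56, empty=0.25; AND[min(a, b)] → w = 0.25
R3 (z=58.0): moderate=0.37, empty=0.25, near=0.76; AND[min(a, b)] → w = 0.25
R4 (z=39.0): short=0.56, far=0.90; AND[min(a, b)] → w = 0.56
R5 (z=59.3): full=0.12 → w = 0.12
Weighted average = (0.12·37.0 + 0.25·43.0 + 0.25·58.0 + 0.56·39.0 + 0.12·59.3) / (0.12 + 0.25 + 0.25 + 0.56 + 0.12)
  = 58.6460 / 1.3000 = 45.112

45.112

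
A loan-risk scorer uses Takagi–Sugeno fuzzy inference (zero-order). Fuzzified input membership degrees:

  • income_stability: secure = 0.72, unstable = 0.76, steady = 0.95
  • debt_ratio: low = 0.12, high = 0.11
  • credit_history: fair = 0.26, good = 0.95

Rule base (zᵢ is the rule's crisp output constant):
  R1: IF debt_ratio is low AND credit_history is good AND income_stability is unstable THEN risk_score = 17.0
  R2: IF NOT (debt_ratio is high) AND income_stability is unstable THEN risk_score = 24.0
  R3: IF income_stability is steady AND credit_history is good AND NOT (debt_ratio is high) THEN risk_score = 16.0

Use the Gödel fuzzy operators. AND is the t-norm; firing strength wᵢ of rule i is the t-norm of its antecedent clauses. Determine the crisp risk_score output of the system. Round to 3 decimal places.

R1 (z=17.0): low=0.12, good=0.95, unstable=0.76; AND[min(a, b)] → w = 0.12
R2 (z=24.0): ¬high=1−0.11=0.89, unstable=0.76; AND[min(a, b)] → w = 0.76
R3 (z=16.0): steady=0.95, good=0.95, ¬high=1−0.11=0.89; AND[min(a, b)] → w = 0.89
Weighted average = (0.12·17.0 + 0.76·24.0 + 0.89·16.0) / (0.12 + 0.76 + 0.89)
  = 34.5200 / 1.7700 = 19.503

19.503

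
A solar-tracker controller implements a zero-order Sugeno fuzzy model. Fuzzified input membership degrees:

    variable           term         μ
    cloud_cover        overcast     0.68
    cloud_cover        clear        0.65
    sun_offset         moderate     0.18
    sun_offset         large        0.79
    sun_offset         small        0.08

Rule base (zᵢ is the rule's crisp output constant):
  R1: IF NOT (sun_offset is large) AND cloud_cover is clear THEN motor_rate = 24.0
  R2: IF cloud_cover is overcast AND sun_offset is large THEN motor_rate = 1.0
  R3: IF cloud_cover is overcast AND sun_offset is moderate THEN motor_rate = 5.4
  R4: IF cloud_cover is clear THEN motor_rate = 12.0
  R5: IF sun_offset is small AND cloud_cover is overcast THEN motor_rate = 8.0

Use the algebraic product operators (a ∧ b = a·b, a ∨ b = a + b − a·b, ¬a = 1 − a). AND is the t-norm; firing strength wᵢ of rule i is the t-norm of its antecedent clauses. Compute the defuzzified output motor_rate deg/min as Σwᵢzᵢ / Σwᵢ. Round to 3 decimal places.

8.470

R1 (z=24.0): ¬large=1−0.79=0.21, clear=0.65; AND[a·b] → w = 0.1365
R2 (z=1.0): overcast=0.68, large=0.79; AND[a·b] → w = 0.5372
R3 (z=5.4): overcast=0.68, moderate=0.18; AND[a·b] → w = 0.1224
R4 (z=12.0): clear=0.65 → w = 0.6500
R5 (z=8.0): small=0.08, overcast=0.68; AND[a·b] → w = 0.0544
Weighted average = (0.1365·24.0 + 0.5372·1.0 + 0.1224·5.4 + 0.6500·12.0 + 0.0544·8.0) / (0.1365 + 0.5372 + 0.1224 + 0.6500 + 0.0544)
  = 12.7094 / 1.5005 = 8.470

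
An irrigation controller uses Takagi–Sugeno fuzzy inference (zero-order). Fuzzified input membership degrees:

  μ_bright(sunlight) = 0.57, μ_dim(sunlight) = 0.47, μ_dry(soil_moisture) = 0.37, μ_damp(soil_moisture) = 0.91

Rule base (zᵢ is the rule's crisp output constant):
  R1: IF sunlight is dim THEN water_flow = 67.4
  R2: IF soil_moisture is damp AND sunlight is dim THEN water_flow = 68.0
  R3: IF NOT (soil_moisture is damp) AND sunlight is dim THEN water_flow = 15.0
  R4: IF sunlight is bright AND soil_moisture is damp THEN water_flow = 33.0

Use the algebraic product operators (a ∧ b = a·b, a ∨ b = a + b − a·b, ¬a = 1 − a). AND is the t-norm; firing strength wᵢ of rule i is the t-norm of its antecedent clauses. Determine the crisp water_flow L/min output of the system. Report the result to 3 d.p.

R1 (z=67.4): dim=0.47 → w = 0.4700
R2 (z=68.0): damp=0.91, dim=0.47; AND[a·b] → w = 0.4277
R3 (z=15.0): ¬damp=1−0.91=0.09, dim=0.47; AND[a·b] → w = 0.0423
R4 (z=33.0): bright=0.57, damp=0.91; AND[a·b] → w = 0.5187
Weighted average = (0.4700·67.4 + 0.4277·68.0 + 0.0423·15.0 + 0.5187·33.0) / (0.4700 + 0.4277 + 0.0423 + 0.5187)
  = 78.5132 / 1.4587 = 53.824

53.824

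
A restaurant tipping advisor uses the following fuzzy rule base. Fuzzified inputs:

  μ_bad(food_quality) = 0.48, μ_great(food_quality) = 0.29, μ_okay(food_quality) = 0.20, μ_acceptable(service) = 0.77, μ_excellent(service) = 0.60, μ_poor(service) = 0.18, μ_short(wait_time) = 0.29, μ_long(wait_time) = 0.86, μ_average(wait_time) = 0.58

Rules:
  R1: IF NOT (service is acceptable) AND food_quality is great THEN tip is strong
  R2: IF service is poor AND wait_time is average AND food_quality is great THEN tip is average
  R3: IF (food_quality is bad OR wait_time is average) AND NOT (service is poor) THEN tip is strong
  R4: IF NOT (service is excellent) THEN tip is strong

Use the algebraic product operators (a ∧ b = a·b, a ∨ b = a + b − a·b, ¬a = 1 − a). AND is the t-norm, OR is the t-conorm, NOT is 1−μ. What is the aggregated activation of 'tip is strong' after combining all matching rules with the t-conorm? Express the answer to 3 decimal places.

0.799

R1: ¬acceptable=1−0.77=0.23, great=0.29; AND[a·b] → w = 0.0667
R2: poor=0.18, average=0.58, great=0.29; AND[a·b] → w = 0.0303
R3: (bad=0.48 OR average=0.58) = 0.7816; AND[a·b] with ¬poor=1−0.18=0.82 → w = 0.6409
R4: ¬excellent=1−0.60=0.40 → w = 0.4000
Rules with consequent 'strong': {R1, R3, R4} → strengths 0.0667, 0.6409, 0.4000
Aggregate via t-conorm [a + b − a·b]: 0.7989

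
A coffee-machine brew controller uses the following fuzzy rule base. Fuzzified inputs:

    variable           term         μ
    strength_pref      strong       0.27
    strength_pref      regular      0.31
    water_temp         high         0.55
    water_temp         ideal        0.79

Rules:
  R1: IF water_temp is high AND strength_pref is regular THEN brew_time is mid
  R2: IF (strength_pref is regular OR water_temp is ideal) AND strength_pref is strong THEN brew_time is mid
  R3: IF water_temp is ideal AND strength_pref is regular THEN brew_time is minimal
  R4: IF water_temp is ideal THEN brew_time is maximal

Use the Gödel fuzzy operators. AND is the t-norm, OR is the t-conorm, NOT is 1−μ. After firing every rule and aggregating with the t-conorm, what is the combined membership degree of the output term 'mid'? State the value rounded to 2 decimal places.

R1: high=0.55, regular=0.31; AND[min(a, b)] → w = 0.31
R2: (regular=0.31 OR ideal=0.79) = 0.79; AND[min(a, b)] with strong=0.27 → w = 0.27
R3: ideal=0.79, regular=0.31; AND[min(a, b)] → w = 0.31
R4: ideal=0.79 → w = 0.79
Rules with consequent 'mid': {R1, R2} → strengths 0.31, 0.27
Aggregate via t-conorm [max(a, b)]: 0.31

0.31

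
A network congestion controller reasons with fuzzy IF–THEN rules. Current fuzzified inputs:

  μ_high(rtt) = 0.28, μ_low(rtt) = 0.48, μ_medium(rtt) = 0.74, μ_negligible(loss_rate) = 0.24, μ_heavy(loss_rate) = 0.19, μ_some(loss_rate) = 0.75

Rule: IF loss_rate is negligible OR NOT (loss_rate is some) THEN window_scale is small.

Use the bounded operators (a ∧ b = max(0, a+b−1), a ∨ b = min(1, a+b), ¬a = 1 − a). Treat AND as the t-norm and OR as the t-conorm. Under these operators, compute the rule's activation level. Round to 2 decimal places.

0.49

firing strength: negligible=0.24, ¬some=1−0.75=0.25; OR[min(1, a+b)] → w = 0.49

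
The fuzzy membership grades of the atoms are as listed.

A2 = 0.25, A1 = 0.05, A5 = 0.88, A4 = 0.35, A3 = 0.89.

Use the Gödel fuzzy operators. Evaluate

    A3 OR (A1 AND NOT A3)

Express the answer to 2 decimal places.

0.89

NOT A3 = 1 − 0.89 = 0.11
A1 AND NOT A3 = min(a, b) on (0.05, 0.11) = 0.05
A3 OR (A1 AND NOT A3) = max(a, b) on (0.89, 0.05) = 0.89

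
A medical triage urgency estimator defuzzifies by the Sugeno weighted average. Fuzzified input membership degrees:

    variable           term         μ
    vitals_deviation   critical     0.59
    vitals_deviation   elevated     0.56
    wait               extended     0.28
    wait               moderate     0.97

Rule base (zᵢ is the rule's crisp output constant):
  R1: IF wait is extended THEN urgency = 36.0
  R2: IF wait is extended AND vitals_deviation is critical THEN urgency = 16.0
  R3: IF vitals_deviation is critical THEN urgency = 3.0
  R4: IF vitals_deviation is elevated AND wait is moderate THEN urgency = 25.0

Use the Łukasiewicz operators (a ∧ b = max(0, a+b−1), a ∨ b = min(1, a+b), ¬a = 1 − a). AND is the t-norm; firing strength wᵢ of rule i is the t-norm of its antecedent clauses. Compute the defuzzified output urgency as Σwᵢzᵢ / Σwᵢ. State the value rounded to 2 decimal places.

17.93

R1 (z=36.0): extended=0.28 → w = 0.28
R2 (z=16.0): extended=0.28, critical=0.59; AND[max(0, a+b−1)] → w = 0.00
R3 (z=3.0): critical=0.59 → w = 0.59
R4 (z=25.0): elevated=0.56, moderate=0.97; AND[max(0, a+b−1)] → w = 0.53
Weighted average = (0.28·36.0 + 0.00·16.0 + 0.59·3.0 + 0.53·25.0) / (0.28 + 0.00 + 0.59 + 0.53)
  = 25.1000 / 1.4000 = 17.93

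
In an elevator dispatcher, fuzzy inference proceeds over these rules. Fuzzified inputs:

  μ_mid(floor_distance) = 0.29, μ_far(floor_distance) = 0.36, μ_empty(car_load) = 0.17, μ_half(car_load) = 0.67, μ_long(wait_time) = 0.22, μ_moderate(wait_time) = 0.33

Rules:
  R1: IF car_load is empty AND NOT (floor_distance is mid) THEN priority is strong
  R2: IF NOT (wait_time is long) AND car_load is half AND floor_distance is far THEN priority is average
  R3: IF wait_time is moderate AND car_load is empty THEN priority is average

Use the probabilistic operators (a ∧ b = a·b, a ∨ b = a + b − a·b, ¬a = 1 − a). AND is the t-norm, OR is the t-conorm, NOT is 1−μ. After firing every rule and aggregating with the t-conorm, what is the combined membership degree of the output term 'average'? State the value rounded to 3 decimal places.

R1: empty=0.17, ¬mid=1−0.29=0.71; AND[a·b] → w = 0.1207
R2: ¬long=1−0.22=0.78, half=0.67, far=0.36; AND[a·b] → w = 0.1881
R3: moderate=0.33, empty=0.17; AND[a·b] → w = 0.0561
Rules with consequent 'average': {R2, R3} → strengths 0.1881, 0.0561
Aggregate via t-conorm [a + b − a·b]: 0.2337

0.234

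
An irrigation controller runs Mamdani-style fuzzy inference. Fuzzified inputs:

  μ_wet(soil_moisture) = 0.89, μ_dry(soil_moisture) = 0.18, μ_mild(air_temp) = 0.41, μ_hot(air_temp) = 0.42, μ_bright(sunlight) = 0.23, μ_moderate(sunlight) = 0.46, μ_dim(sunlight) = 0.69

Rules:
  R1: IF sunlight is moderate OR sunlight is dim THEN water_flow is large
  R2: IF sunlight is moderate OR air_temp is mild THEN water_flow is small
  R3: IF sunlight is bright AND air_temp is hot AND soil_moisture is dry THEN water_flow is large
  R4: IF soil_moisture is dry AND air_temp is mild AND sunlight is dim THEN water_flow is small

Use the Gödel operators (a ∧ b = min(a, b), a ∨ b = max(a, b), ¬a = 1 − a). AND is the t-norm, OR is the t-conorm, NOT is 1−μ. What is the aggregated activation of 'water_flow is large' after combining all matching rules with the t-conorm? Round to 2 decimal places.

0.69

R1: moderate=0.46, dim=0.69; OR[max(a, b)] → w = 0.69
R2: moderate=0.46, mild=0.41; OR[max(a, b)] → w = 0.46
R3: bright=0.23, hot=0.42, dry=0.18; AND[min(a, b)] → w = 0.18
R4: dry=0.18, mild=0.41, dim=0.69; AND[min(a, b)] → w = 0.18
Rules with consequent 'large': {R1, R3} → strengths 0.69, 0.18
Aggregate via t-conorm [max(a, b)]: 0.69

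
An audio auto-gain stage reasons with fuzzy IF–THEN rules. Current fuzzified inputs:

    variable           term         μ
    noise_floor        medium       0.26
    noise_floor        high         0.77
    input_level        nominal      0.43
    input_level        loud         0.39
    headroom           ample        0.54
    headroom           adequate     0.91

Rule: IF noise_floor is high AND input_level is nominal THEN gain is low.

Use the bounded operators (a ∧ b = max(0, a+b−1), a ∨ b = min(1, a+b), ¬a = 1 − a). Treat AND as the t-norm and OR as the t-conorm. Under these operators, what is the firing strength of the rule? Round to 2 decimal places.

0.20

firing strength: high=0.77, nominal=0.43; AND[max(0, a+b−1)] → w = 0.20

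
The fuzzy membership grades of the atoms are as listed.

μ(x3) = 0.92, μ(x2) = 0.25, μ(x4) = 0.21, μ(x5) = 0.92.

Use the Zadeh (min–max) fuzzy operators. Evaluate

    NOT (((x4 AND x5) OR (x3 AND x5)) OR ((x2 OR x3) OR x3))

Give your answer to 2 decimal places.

x4 AND x5 = min(a, b) on (0.21, 0.92) = 0.21
x3 AND x5 = min(a, b) on (0.92, 0.92) = 0.92
(x4 AND x5) OR (x3 AND x5) = max(a, b) on (0.21, 0.92) = 0.92
x2 OR x3 = max(a, b) on (0.25, 0.92) = 0.92
(x2 OR x3) OR x3 = max(a, b) on (0.92, 0.92) = 0.92
((x4 AND x5) OR (x3 AND x5)) OR ((x2 OR x3) OR x3) = max(a, b) on (0.92, 0.92) = 0.92
NOT (((x4 AND x5) OR (x3 AND x5)) OR ((x2 OR x3) OR x3)) = 1 − 0.92 = 0.08

0.08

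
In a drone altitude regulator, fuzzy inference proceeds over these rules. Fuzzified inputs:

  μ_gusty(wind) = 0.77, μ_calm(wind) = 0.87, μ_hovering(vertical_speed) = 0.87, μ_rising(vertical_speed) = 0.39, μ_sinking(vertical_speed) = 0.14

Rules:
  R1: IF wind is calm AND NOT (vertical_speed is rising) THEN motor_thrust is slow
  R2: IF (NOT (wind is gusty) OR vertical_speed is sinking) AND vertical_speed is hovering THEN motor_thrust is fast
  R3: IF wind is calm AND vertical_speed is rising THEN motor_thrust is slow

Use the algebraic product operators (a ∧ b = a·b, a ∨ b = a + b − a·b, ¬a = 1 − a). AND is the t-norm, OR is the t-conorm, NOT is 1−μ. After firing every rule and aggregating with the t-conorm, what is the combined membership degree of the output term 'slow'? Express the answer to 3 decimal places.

0.690

R1: calm=0.87, ¬rising=1−0.39=0.61; AND[a·b] → w = 0.5307
R2: (¬gusty=1−0.77=0.23 OR sinking=0.14) = 0.3378; AND[a·b] with hovering=0.87 → w = 0.2939
R3: calm=0.87, rising=0.39; AND[a·b] → w = 0.3393
Rules with consequent 'slow': {R1, R3} → strengths 0.5307, 0.3393
Aggregate via t-conorm [a + b − a·b]: 0.6899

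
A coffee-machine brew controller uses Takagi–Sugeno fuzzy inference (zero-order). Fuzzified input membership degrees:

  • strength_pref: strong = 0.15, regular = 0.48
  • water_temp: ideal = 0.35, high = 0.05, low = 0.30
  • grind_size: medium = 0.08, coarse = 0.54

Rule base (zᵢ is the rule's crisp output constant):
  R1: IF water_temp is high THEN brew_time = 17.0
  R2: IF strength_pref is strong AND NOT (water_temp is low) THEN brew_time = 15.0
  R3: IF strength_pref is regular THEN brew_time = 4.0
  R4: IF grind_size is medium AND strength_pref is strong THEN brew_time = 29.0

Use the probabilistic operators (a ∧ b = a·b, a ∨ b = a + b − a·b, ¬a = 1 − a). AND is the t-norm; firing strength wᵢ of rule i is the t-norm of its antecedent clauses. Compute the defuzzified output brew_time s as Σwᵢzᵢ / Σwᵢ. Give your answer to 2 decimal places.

R1 (z=17.0): high=0.05 → w = 0.0500
R2 (z=15.0): strong=0.15, ¬low=1−0.30=0.70; AND[a·b] → w = 0.1050
R3 (z=4.0): regular=0.48 → w = 0.4800
R4 (z=29.0): medium=0.08, strong=0.15; AND[a·b] → w = 0.0120
Weighted average = (0.0500·17.0 + 0.1050·15.0 + 0.4800·4.0 + 0.0120·29.0) / (0.0500 + 0.1050 + 0.4800 + 0.0120)
  = 4.6930 / 0.6470 = 7.25

7.25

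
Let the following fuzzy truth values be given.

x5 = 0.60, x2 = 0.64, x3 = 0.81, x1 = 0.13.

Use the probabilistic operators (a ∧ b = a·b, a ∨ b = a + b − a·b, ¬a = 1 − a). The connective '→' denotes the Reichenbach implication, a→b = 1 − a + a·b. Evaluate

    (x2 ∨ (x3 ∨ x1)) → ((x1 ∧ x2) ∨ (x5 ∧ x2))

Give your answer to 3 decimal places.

0.469

x3 ∨ x1 = a + b − a·b on (0.8100, 0.1300) = 0.8347
x2 ∨ (x3 ∨ x1) = a + b − a·b on (0.6400, 0.8347) = 0.9405
x1 ∧ x2 = a·b on (0.1300, 0.6400) = 0.0832
x5 ∧ x2 = a·b on (0.6000, 0.6400) = 0.3840
(x1 ∧ x2) ∨ (x5 ∧ x2) = a + b − a·b on (0.0832, 0.3840) = 0.4353
(x2 ∨ (x3 ∨ x1)) → ((x1 ∧ x2) ∨ (x5 ∧ x2))  [Reichenbach: 1 − a + a·b] with a=0.9405, b=0.4353 → 0.4689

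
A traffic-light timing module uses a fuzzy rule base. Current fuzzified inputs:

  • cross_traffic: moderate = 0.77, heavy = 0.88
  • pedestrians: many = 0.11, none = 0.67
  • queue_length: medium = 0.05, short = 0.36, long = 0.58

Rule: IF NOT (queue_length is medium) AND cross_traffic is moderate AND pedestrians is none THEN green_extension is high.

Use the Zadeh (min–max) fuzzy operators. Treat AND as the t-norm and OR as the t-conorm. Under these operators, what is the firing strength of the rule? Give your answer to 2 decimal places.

firing strength: ¬medium=1−0.05=0.95, moderate=0.77, none=0.67; AND[min(a, b)] → w = 0.67

0.67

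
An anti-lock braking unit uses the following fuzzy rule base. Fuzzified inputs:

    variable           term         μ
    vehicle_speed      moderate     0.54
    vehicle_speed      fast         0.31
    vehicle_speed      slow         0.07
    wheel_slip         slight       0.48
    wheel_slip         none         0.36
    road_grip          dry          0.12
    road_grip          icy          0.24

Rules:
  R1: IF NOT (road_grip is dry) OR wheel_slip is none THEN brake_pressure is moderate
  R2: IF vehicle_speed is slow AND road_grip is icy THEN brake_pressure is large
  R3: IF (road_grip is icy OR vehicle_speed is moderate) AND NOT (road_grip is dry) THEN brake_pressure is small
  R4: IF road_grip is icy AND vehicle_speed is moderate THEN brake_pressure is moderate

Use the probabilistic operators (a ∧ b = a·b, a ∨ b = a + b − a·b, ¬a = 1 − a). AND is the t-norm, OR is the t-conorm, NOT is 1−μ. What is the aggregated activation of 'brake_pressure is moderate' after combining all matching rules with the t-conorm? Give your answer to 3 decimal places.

R1: ¬dry=1−0.12=0.88, none=0.36; OR[a + b − a·b] → w = 0.9232
R2: slow=0.07, icy=0.24; AND[a·b] → w = 0.0168
R3: (icy=0.24 OR moderate=0.54) = 0.6504; AND[a·b] with ¬dry=1−0.12=0.88 → w = 0.5724
R4: icy=0.24, moderate=0.54; AND[a·b] → w = 0.1296
Rules with consequent 'moderate': {R1, R4} → strengths 0.9232, 0.1296
Aggregate via t-conorm [a + b − a·b]: 0.9332

0.933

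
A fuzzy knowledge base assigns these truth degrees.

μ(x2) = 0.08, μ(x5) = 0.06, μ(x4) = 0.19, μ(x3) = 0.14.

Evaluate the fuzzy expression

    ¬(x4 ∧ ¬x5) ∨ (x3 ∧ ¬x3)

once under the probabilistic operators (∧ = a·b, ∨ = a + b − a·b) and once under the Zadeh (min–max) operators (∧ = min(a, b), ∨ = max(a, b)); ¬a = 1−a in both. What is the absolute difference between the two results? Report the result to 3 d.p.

Under probabilistic:
  ¬x5 = 1 − 0.0600 = 0.9400
  x4 ∧ ¬x5 = a·b on (0.1900, 0.9400) = 0.1786
  ¬(x4 ∧ ¬x5) = 1 − 0.1786 = 0.8214
  ¬x3 = 1 − 0.1400 = 0.8600
  x3 ∧ ¬x3 = a·b on (0.1400, 0.8600) = 0.1204
  ¬(x4 ∧ ¬x5) ∨ (x3 ∧ ¬x3) = a + b − a·b on (0.8214, 0.1204) = 0.8429
  → value = 0.8429
Under Zadeh (min–max):
  ¬x5 = 1 − 0.06 = 0.94
  x4 ∧ ¬x5 = min(a, b) on (0.19, 0.94) = 0.19
  ¬(x4 ∧ ¬x5) = 1 − 0.19 = 0.81
  ¬x3 = 1 − 0.14 = 0.86
  x3 ∧ ¬x3 = min(a, b) on (0.14, 0.86) = 0.14
  ¬(x4 ∧ ¬x5) ∨ (x3 ∧ ¬x3) = max(a, b) on (0.81, 0.14) = 0.81
  → value = 0.8100
|0.8429 − 0.8100| = 0.033

0.033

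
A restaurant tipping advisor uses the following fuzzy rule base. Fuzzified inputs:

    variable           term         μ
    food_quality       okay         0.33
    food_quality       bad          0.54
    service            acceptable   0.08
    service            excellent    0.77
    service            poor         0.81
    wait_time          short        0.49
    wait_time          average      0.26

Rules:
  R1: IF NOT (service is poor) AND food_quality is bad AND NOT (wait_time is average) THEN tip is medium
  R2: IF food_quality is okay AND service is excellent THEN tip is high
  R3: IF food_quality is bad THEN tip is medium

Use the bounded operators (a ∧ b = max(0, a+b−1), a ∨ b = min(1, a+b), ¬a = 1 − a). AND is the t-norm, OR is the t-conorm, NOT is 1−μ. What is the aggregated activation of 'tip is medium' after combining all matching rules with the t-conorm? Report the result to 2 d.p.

R1: ¬poor=1−0.81=0.19, bad=0.54, ¬average=1−0.26=0.74; AND[max(0, a+b−1)] → w = 0.00
R2: okay=0.33, excellent=0.77; AND[max(0, a+b−1)] → w = 0.10
R3: bad=0.54 → w = 0.54
Rules with consequent 'medium': {R1, R3} → strengths 0.00, 0.54
Aggregate via t-conorm [min(1, a+b)]: 0.54

0.54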